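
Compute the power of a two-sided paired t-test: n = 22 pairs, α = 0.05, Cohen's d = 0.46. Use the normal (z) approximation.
Power ≈ 0.58

Power calculation (paired t-test, normal approximation):
z_β = d · √n - z_{α/2}
z_β = 0.46 · √22 - 1.960
z_β = 0.46 · 4.690 - 1.960
z_β = 0.198

Power = Φ(z_β) = Φ(0.198) ≈ 0.578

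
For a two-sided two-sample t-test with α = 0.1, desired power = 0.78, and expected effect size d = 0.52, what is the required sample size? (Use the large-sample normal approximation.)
n = 44 per group

Sample size formula (two-sample t-test, normal approximation):
n = 2 · ((z_{α/2} + z_β) / d)²

z_{α/2} = 1.645 (for α = 0.1, two-sided)
z_β = 0.772 (for power = 0.78)
d = 0.52

n = 2 · ((1.645 + 0.772) / 0.52)²
n = 2 · (4.648)²
n ≈ 43.21
Round up to the next whole number: n = 44 per group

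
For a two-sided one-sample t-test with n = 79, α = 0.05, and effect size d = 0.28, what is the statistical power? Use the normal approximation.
Power ≈ 0.70

Power calculation (one-sample t-test, normal approximation):
z_β = d · √n - z_{α/2}
z_β = 0.28 · √79 - 1.960
z_β = 0.28 · 8.888 - 1.960
z_β = 0.529

Power = Φ(z_β) = Φ(0.529) ≈ 0.702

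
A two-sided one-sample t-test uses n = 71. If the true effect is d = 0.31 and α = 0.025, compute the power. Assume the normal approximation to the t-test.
Power ≈ 0.64

Power calculation (one-sample t-test, normal approximation):
z_β = d · √n - z_{α/2}
z_β = 0.31 · √71 - 2.241
z_β = 0.31 · 8.426 - 2.241
z_β = 0.371

Power = Φ(z_β) = Φ(0.371) ≈ 0.645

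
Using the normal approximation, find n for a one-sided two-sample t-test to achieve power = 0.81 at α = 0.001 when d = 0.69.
n = 67 per group

Sample size formula (two-sample t-test, normal approximation):
n = 2 · ((z_α + z_β) / d)²

z_α = 3.090 (for α = 0.001, one-sided)
z_β = 0.878 (for power = 0.81)
d = 0.69

n = 2 · ((3.090 + 0.878) / 0.69)²
n = 2 · (5.751)²
n ≈ 66.15
Round up to the next whole number: n = 67 per group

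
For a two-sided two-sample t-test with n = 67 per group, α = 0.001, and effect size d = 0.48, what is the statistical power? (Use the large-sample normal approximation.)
Power ≈ 0.30

Power calculation (two-sample t-test, normal approximation):
z_β = d · √(n/2) - z_{α/2}
z_β = 0.48 · √(67/2) - 3.291
z_β = 0.48 · 5.788 - 3.291
z_β = -0.512

Power = Φ(z_β) = Φ(-0.512) ≈ 0.304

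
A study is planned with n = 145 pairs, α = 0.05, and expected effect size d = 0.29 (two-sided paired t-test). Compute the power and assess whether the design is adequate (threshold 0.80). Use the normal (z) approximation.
Power ≈ 0.94; the study is adequately powered (power ≥ 0.80)

Power calculation (paired t-test, normal approximation):
z_β = d · √n - z_{α/2}
z_β = 0.29 · √145 - 1.960
z_β = 0.29 · 12.042 - 1.960
z_β = 1.532

Power = Φ(z_β) = Φ(1.532) ≈ 0.937

Effect size d = 0.29 is small by Cohen's convention (0.2/0.5/0.8).

Threshold: power ≥ 0.80 is conventionally adequate.
Power ≈ 0.94 → the study is adequately powered (power ≥ 0.80).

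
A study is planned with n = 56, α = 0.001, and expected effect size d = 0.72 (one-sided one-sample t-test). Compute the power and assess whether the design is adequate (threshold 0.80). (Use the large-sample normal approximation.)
Power ≈ 0.99; the study is adequately powered (power ≥ 0.80)

Power calculation (one-sample t-test, normal approximation):
z_β = d · √n - z_α
z_β = 0.72 · √56 - 3.090
z_β = 0.72 · 7.483 - 3.090
z_β = 2.298

Power = Φ(z_β) = Φ(2.298) ≈ 0.989

Effect size d = 0.72 is medium by Cohen's convention (0.2/0.5/0.8).

Threshold: power ≥ 0.80 is conventionally adequate.
Power ≈ 0.99 → the study is adequately powered (power ≥ 0.80).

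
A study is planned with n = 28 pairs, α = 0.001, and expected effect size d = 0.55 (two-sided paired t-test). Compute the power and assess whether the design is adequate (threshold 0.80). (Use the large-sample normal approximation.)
Power ≈ 0.35; the study is underpowered (power < 0.80)

Power calculation (paired t-test, normal approximation):
z_β = d · √n - z_{α/2}
z_β = 0.55 · √28 - 3.291
z_β = 0.55 · 5.292 - 3.291
z_β = -0.380

Power = Φ(z_β) = Φ(-0.380) ≈ 0.352

Effect size d = 0.55 is medium by Cohen's convention (0.2/0.5/0.8).

Threshold: power ≥ 0.80 is conventionally adequate.
Power ≈ 0.35 → the study is underpowered (power < 0.80).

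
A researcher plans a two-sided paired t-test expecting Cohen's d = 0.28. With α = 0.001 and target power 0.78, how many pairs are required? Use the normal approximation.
n = 211 pairs

Sample size formula (paired t-test, normal approximation):
n = ((z_{α/2} + z_β) / d)²

z_{α/2} = 3.291 (for α = 0.001, two-sided)
z_β = 0.772 (for power = 0.78)
d = 0.28

n = ((3.291 + 0.772) / 0.28)²
n = (14.511)²
n ≈ 210.57
Round up to the next whole number: n = 211 pairs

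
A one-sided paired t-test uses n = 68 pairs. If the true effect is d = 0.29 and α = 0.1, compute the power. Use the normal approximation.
Power ≈ 0.87

Power calculation (paired t-test, normal approximation):
z_β = d · √n - z_α
z_β = 0.29 · √68 - 1.282
z_β = 0.29 · 8.246 - 1.282
z_β = 1.110

Power = Φ(z_β) = Φ(1.110) ≈ 0.866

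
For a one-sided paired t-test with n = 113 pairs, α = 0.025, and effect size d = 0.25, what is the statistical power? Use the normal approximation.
Power ≈ 0.76

Power calculation (paired t-test, normal approximation):
z_β = d · √n - z_α
z_β = 0.25 · √113 - 1.960
z_β = 0.25 · 10.630 - 1.960
z_β = 0.698

Power = Φ(z_β) = Φ(0.698) ≈ 0.757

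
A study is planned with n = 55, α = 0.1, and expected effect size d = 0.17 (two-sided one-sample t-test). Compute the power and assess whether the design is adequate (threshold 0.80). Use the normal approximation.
Power ≈ 0.35; the study is underpowered (power < 0.80)

Power calculation (one-sample t-test, normal approximation):
z_β = d · √n - z_{α/2}
z_β = 0.17 · √55 - 1.645
z_β = 0.17 · 7.416 - 1.645
z_β = -0.384

Power = Φ(z_β) = Φ(-0.384) ≈ 0.350

Effect size d = 0.17 is very small by Cohen's convention (0.2/0.5/0.8).

Threshold: power ≥ 0.80 is conventionally adequate.
Power ≈ 0.35 → the study is underpowered (power < 0.80).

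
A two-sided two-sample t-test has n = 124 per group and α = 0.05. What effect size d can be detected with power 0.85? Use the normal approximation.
d ≈ 0.38

Minimum detectable effect (two-sample t-test, normal approximation):
d = (z_{α/2} + z_β) / √(n/2)
d = (1.960 + 1.036) / √(124/2)
d = 2.996 / 7.874
d ≈ 0.38

By Cohen's convention (0.2 small / 0.5 medium / 0.8 large): small effect.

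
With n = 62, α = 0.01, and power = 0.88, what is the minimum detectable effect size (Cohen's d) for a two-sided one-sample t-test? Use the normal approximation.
d ≈ 0.48

Minimum detectable effect (one-sample t-test, normal approximation):
d = (z_{α/2} + z_β) / √n
d = (2.576 + 1.175) / √62
d = 3.751 / 7.874
d ≈ 0.48

By Cohen's convention (0.2 small / 0.5 medium / 0.8 large): small effect.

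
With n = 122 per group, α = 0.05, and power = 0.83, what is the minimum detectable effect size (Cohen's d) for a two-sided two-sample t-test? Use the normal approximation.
d ≈ 0.37

Minimum detectable effect (two-sample t-test, normal approximation):
d = (z_{α/2} + z_β) / √(n/2)
d = (1.960 + 0.954) / √(122/2)
d = 2.914 / 7.810
d ≈ 0.37

By Cohen's convention (0.2 small / 0.5 medium / 0.8 large): small effect.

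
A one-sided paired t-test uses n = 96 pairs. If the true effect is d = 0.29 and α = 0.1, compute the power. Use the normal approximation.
Power ≈ 0.94

Power calculation (paired t-test, normal approximation):
z_β = d · √n - z_α
z_β = 0.29 · √96 - 1.282
z_β = 0.29 · 9.798 - 1.282
z_β = 1.560

Power = Φ(z_β) = Φ(1.560) ≈ 0.941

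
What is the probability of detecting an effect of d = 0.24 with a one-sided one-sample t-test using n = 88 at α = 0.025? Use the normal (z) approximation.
Power ≈ 0.61

Power calculation (one-sample t-test, normal approximation):
z_β = d · √n - z_α
z_β = 0.24 · √88 - 1.960
z_β = 0.24 · 9.381 - 1.960
z_β = 0.291

Power = Φ(z_β) = Φ(0.291) ≈ 0.615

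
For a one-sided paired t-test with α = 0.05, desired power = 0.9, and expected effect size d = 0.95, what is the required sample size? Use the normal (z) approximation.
n = 10 pairs

Sample size formula (paired t-test, normal approximation):
n = ((z_α + z_β) / d)²

z_α = 1.645 (for α = 0.05, one-sided)
z_β = 1.282 (for power = 0.9)
d = 0.95

n = ((1.645 + 1.282) / 0.95)²
n = (3.081)²
n ≈ 9.49
Round up to the next whole number: n = 10 pairs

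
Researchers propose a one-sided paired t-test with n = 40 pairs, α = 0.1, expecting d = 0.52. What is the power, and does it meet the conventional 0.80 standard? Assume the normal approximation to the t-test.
Power ≈ 0.98; the study is adequately powered (power ≥ 0.80)

Power calculation (paired t-test, normal approximation):
z_β = d · √n - z_α
z_β = 0.52 · √40 - 1.282
z_β = 0.52 · 6.325 - 1.282
z_β = 2.007

Power = Φ(z_β) = Φ(2.007) ≈ 0.978

Effect size d = 0.52 is medium by Cohen's convention (0.2/0.5/0.8).

Threshold: power ≥ 0.80 is conventionally adequate.
Power ≈ 0.98 → the study is adequately powered (power ≥ 0.80).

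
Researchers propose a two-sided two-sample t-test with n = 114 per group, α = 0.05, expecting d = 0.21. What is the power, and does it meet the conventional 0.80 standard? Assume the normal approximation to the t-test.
Power ≈ 0.35; the study is underpowered (power < 0.80)

Power calculation (two-sample t-test, normal approximation):
z_β = d · √(n/2) - z_{α/2}
z_β = 0.21 · √(114/2) - 1.960
z_β = 0.21 · 7.550 - 1.960
z_β = -0.374

Power = Φ(z_β) = Φ(-0.374) ≈ 0.354

Effect size d = 0.21 is small by Cohen's convention (0.2/0.5/0.8).

Threshold: power ≥ 0.80 is conventionally adequate.
Power ≈ 0.35 → the study is underpowered (power < 0.80).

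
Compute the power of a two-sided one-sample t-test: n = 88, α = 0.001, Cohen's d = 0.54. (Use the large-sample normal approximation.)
Power ≈ 0.96

Power calculation (one-sample t-test, normal approximation):
z_β = d · √n - z_{α/2}
z_β = 0.54 · √88 - 3.291
z_β = 0.54 · 9.381 - 3.291
z_β = 1.775

Power = Φ(z_β) = Φ(1.775) ≈ 0.962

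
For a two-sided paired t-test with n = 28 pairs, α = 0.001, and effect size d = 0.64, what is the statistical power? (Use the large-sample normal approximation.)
Power ≈ 0.54

Power calculation (paired t-test, normal approximation):
z_β = d · √n - z_{α/2}
z_β = 0.64 · √28 - 3.291
z_β = 0.64 · 5.292 - 3.291
z_β = 0.096

Power = Φ(z_β) = Φ(0.096) ≈ 0.538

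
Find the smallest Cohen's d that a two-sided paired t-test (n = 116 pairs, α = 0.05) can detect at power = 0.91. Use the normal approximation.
d ≈ 0.31

Minimum detectable effect (paired t-test, normal approximation):
d = (z_{α/2} + z_β) / √n
d = (1.960 + 1.341) / √116
d = 3.301 / 10.770
d ≈ 0.31

By Cohen's convention (0.2 small / 0.5 medium / 0.8 large): small effect.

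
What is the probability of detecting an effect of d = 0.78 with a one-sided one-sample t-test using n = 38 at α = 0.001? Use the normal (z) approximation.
Power ≈ 0.96

Power calculation (one-sample t-test, normal approximation):
z_β = d · √n - z_α
z_β = 0.78 · √38 - 3.090
z_β = 0.78 · 6.164 - 3.090
z_β = 1.718

Power = Φ(z_β) = Φ(1.718) ≈ 0.957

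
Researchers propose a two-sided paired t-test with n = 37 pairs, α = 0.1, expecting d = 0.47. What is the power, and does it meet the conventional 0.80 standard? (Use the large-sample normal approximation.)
Power ≈ 0.89; the study is adequately powered (power ≥ 0.80)

Power calculation (paired t-test, normal approximation):
z_β = d · √n - z_{α/2}
z_β = 0.47 · √37 - 1.645
z_β = 0.47 · 6.083 - 1.645
z_β = 1.214

Power = Φ(z_β) = Φ(1.214) ≈ 0.888

Effect size d = 0.47 is small by Cohen's convention (0.2/0.5/0.8).

Threshold: power ≥ 0.80 is conventionally adequate.
Power ≈ 0.89 → the study is adequately powered (power ≥ 0.80).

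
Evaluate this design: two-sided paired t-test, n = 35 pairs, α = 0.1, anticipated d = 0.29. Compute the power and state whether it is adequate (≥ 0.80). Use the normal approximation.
Power ≈ 0.53; the study is underpowered (power < 0.80)

Power calculation (paired t-test, normal approximation):
z_β = d · √n - z_{α/2}
z_β = 0.29 · √35 - 1.645
z_β = 0.29 · 5.916 - 1.645
z_β = 0.071

Power = Φ(z_β) = Φ(0.071) ≈ 0.528

Effect size d = 0.29 is small by Cohen's convention (0.2/0.5/0.8).

Threshold: power ≥ 0.80 is conventionally adequate.
Power ≈ 0.53 → the study is underpowered (power < 0.80).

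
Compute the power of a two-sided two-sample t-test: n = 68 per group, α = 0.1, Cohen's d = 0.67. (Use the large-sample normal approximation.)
Power ≈ 0.99

Power calculation (two-sample t-test, normal approximation):
z_β = d · √(n/2) - z_{α/2}
z_β = 0.67 · √(68/2) - 1.645
z_β = 0.67 · 5.831 - 1.645
z_β = 2.262

Power = Φ(z_β) = Φ(2.262) ≈ 0.988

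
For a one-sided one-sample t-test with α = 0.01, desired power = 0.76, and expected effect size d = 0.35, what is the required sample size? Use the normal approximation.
n = 76

Sample size formula (one-sample t-test, normal approximation):
n = ((z_α + z_β) / d)²

z_α = 2.326 (for α = 0.01, one-sided)
z_β = 0.706 (for power = 0.76)
d = 0.35

n = ((2.326 + 0.706) / 0.35)²
n = (8.663)²
n ≈ 75.05
Round up to the next whole number: n = 76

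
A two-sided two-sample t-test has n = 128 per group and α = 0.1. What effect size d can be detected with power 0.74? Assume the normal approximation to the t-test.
d ≈ 0.29

Minimum detectable effect (two-sample t-test, normal approximation):
d = (z_{α/2} + z_β) / √(n/2)
d = (1.645 + 0.643) / √(128/2)
d = 2.288 / 8.000
d ≈ 0.29

By Cohen's convention (0.2 small / 0.5 medium / 0.8 large): small effect.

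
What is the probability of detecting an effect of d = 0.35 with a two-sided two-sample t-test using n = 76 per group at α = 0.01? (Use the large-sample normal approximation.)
Power ≈ 0.34

Power calculation (two-sample t-test, normal approximation):
z_β = d · √(n/2) - z_{α/2}
z_β = 0.35 · √(76/2) - 2.576
z_β = 0.35 · 6.164 - 2.576
z_β = -0.418

Power = Φ(z_β) = Φ(-0.418) ≈ 0.338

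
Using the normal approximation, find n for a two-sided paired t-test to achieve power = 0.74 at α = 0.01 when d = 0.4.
n = 65 pairs

Sample size formula (paired t-test, normal approximation):
n = ((z_{α/2} + z_β) / d)²

z_{α/2} = 2.576 (for α = 0.01, two-sided)
z_β = 0.643 (for power = 0.74)
d = 0.4

n = ((2.576 + 0.643) / 0.4)²
n = (8.048)²
n ≈ 64.77
Round up to the next whole number: n = 65 pairs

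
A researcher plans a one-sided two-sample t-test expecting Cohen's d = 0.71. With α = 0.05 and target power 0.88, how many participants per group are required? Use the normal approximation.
n = 32 per group

Sample size formula (two-sample t-test, normal approximation):
n = 2 · ((z_α + z_β) / d)²

z_α = 1.645 (for α = 0.05, one-sided)
z_β = 1.175 (for power = 0.88)
d = 0.71

n = 2 · ((1.645 + 1.175) / 0.71)²
n = 2 · (3.972)²
n ≈ 31.55
Round up to the next whole number: n = 32 per group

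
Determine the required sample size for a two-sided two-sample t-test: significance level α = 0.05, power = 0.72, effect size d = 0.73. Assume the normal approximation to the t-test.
n = 25 per group

Sample size formula (two-sample t-test, normal approximation):
n = 2 · ((z_{α/2} + z_β) / d)²

z_{α/2} = 1.960 (for α = 0.05, two-sided)
z_β = 0.583 (for power = 0.72)
d = 0.73

n = 2 · ((1.960 + 0.583) / 0.73)²
n = 2 · (3.484)²
n ≈ 24.28
Round up to the next whole number: n = 25 per group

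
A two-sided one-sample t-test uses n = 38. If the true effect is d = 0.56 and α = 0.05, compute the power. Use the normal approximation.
Power ≈ 0.93

Power calculation (one-sample t-test, normal approximation):
z_β = d · √n - z_{α/2}
z_β = 0.56 · √38 - 1.960
z_β = 0.56 · 6.164 - 1.960
z_β = 1.492

Power = Φ(z_β) = Φ(1.492) ≈ 0.932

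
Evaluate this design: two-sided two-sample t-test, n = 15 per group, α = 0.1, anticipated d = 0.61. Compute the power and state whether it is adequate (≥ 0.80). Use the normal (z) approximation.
Power ≈ 0.51; the study is underpowered (power < 0.80)

Power calculation (two-sample t-test, normal approximation):
z_β = d · √(n/2) - z_{α/2}
z_β = 0.61 · √(15/2) - 1.645
z_β = 0.61 · 2.739 - 1.645
z_β = 0.026

Power = Φ(z_β) = Φ(0.026) ≈ 0.510

Effect size d = 0.61 is medium by Cohen's convention (0.2/0.5/0.8).

Threshold: power ≥ 0.80 is conventionally adequate.
Power ≈ 0.51 → the study is underpowered (power < 0.80).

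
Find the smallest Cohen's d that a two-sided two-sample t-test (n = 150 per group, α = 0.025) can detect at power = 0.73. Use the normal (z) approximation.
d ≈ 0.33

Minimum detectable effect (two-sample t-test, normal approximation):
d = (z_{α/2} + z_β) / √(n/2)
d = (2.241 + 0.613) / √(150/2)
d = 2.854 / 8.660
d ≈ 0.33

By Cohen's convention (0.2 small / 0.5 medium / 0.8 large): small effect.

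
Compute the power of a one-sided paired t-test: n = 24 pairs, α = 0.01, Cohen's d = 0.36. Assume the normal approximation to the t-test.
Power ≈ 0.29

Power calculation (paired t-test, normal approximation):
z_β = d · √n - z_α
z_β = 0.36 · √24 - 2.326
z_β = 0.36 · 4.899 - 2.326
z_β = -0.563

Power = Φ(z_β) = Φ(-0.563) ≈ 0.287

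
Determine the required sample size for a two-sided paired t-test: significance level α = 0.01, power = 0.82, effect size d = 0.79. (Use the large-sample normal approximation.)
n = 20 pairs

Sample size formula (paired t-test, normal approximation):
n = ((z_{α/2} + z_β) / d)²

z_{α/2} = 2.576 (for α = 0.01, two-sided)
z_β = 0.915 (for power = 0.82)
d = 0.79

n = ((2.576 + 0.915) / 0.79)²
n = (4.419)²
n ≈ 19.53
Round up to the next whole number: n = 20 pairs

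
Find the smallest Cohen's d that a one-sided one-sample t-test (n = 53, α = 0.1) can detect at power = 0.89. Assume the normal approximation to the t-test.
d ≈ 0.34

Minimum detectable effect (one-sample t-test, normal approximation):
d = (z_α + z_β) / √n
d = (1.282 + 1.227) / √53
d = 2.508 / 7.280
d ≈ 0.34

By Cohen's convention (0.2 small / 0.5 medium / 0.8 large): small effect.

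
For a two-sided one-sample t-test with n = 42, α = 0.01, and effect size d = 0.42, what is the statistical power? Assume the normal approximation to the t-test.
Power ≈ 0.56

Power calculation (one-sample t-test, normal approximation):
z_β = d · √n - z_{α/2}
z_β = 0.42 · √42 - 2.576
z_β = 0.42 · 6.481 - 2.576
z_β = 0.146

Power = Φ(z_β) = Φ(0.146) ≈ 0.558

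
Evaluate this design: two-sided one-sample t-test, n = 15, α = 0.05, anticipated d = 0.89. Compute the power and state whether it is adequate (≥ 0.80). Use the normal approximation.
Power ≈ 0.93; the study is adequately powered (power ≥ 0.80)

Power calculation (one-sample t-test, normal approximation):
z_β = d · √n - z_{α/2}
z_β = 0.89 · √15 - 1.960
z_β = 0.89 · 3.873 - 1.960
z_β = 1.487

Power = Φ(z_β) = Φ(1.487) ≈ 0.931

Effect size d = 0.89 is large by Cohen's convention (0.2/0.5/0.8).

Threshold: power ≥ 0.80 is conventionally adequate.
Power ≈ 0.93 → the study is adequately powered (power ≥ 0.80).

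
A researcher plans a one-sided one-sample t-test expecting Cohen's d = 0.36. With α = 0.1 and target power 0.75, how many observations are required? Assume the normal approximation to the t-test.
n = 30

Sample size formula (one-sample t-test, normal approximation):
n = ((z_α + z_β) / d)²

z_α = 1.282 (for α = 0.1, one-sided)
z_β = 0.674 (for power = 0.75)
d = 0.36

n = ((1.282 + 0.674) / 0.36)²
n = (5.433)²
n ≈ 29.52
Round up to the next whole number: n = 30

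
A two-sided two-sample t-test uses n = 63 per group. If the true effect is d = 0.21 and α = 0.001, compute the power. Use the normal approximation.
Power ≈ 0.02

Power calculation (two-sample t-test, normal approximation):
z_β = d · √(n/2) - z_{α/2}
z_β = 0.21 · √(63/2) - 3.291
z_β = 0.21 · 5.612 - 3.291
z_β = -2.112

Power = Φ(z_β) = Φ(-2.112) ≈ 0.017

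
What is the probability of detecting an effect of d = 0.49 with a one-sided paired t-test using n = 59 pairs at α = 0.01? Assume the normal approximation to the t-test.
Power ≈ 0.92

Power calculation (paired t-test, normal approximation):
z_β = d · √n - z_α
z_β = 0.49 · √59 - 2.326
z_β = 0.49 · 7.681 - 2.326
z_β = 1.437

Power = Φ(z_β) = Φ(1.437) ≈ 0.925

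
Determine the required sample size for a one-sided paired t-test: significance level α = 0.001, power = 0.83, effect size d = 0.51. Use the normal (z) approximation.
n = 63 pairs

Sample size formula (paired t-test, normal approximation):
n = ((z_α + z_β) / d)²

z_α = 3.090 (for α = 0.001, one-sided)
z_β = 0.954 (for power = 0.83)
d = 0.51

n = ((3.090 + 0.954) / 0.51)²
n = (7.929)²
n ≈ 62.87
Round up to the next whole number: n = 63 pairs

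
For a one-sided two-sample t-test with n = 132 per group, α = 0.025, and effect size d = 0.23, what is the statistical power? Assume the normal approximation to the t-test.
Power ≈ 0.46

Power calculation (two-sample t-test, normal approximation):
z_β = d · √(n/2) - z_α
z_β = 0.23 · √(132/2) - 1.960
z_β = 0.23 · 8.124 - 1.960
z_β = -0.091

Power = Φ(z_β) = Φ(-0.091) ≈ 0.464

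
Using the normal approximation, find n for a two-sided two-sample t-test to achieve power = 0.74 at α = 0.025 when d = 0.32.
n = 163 per group

Sample size formula (two-sample t-test, normal approximation):
n = 2 · ((z_{α/2} + z_β) / d)²

z_{α/2} = 2.241 (for α = 0.025, two-sided)
z_β = 0.643 (for power = 0.74)
d = 0.32

n = 2 · ((2.241 + 0.643) / 0.32)²
n = 2 · (9.013)²
n ≈ 162.47
Round up to the next whole number: n = 163 per group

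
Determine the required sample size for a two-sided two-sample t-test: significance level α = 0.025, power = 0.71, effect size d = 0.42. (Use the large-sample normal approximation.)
n = 89 per group

Sample size formula (two-sample t-test, normal approximation):
n = 2 · ((z_{α/2} + z_β) / d)²

z_{α/2} = 2.241 (for α = 0.025, two-sided)
z_β = 0.553 (for power = 0.71)
d = 0.42

n = 2 · ((2.241 + 0.553) / 0.42)²
n = 2 · (6.652)²
n ≈ 88.50
Round up to the next whole number: n = 89 per group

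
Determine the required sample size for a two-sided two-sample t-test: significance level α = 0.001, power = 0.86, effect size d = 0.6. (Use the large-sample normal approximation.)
n = 107 per group

Sample size formula (two-sample t-test, normal approximation):
n = 2 · ((z_{α/2} + z_β) / d)²

z_{α/2} = 3.291 (for α = 0.001, two-sided)
z_β = 1.080 (for power = 0.86)
d = 0.6

n = 2 · ((3.291 + 1.080) / 0.6)²
n = 2 · (7.285)²
n ≈ 106.14
Round up to the next whole number: n = 107 per group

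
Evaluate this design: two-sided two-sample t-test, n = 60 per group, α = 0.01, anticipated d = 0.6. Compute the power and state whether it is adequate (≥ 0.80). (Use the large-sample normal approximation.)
Power ≈ 0.76; the study is underpowered (power < 0.80)

Power calculation (two-sample t-test, normal approximation):
z_β = d · √(n/2) - z_{α/2}
z_β = 0.6 · √(60/2) - 2.576
z_β = 0.6 · 5.477 - 2.576
z_β = 0.711

Power = Φ(z_β) = Φ(0.711) ≈ 0.761

Effect size d = 0.6 is medium by Cohen's convention (0.2/0.5/0.8).

Threshold: power ≥ 0.80 is conventionally adequate.
Power ≈ 0.76 → the study is underpowered (power < 0.80).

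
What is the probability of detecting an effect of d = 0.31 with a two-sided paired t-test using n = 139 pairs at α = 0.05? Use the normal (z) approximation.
Power ≈ 0.95

Power calculation (paired t-test, normal approximation):
z_β = d · √n - z_{α/2}
z_β = 0.31 · √139 - 1.960
z_β = 0.31 · 11.790 - 1.960
z_β = 1.695

Power = Φ(z_β) = Φ(1.695) ≈ 0.955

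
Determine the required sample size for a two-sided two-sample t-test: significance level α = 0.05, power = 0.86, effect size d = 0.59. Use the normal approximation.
n = 54 per group

Sample size formula (two-sample t-test, normal approximation):
n = 2 · ((z_{α/2} + z_β) / d)²

z_{α/2} = 1.960 (for α = 0.05, two-sided)
z_β = 1.080 (for power = 0.86)
d = 0.59

n = 2 · ((1.960 + 1.080) / 0.59)²
n = 2 · (5.153)²
n ≈ 53.11
Round up to the next whole number: n = 54 per group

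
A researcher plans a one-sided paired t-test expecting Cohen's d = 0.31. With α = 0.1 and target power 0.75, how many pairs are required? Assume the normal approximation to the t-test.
n = 40 pairs

Sample size formula (paired t-test, normal approximation):
n = ((z_α + z_β) / d)²

z_α = 1.282 (for α = 0.1, one-sided)
z_β = 0.674 (for power = 0.75)
d = 0.31

n = ((1.282 + 0.674) / 0.31)²
n = (6.310)²
n ≈ 39.82
Round up to the next whole number: n = 40 pairs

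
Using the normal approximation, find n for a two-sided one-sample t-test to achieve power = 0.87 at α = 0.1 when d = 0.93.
n = 9

Sample size formula (one-sample t-test, normal approximation):
n = ((z_{α/2} + z_β) / d)²

z_{α/2} = 1.645 (for α = 0.1, two-sided)
z_β = 1.126 (for power = 0.87)
d = 0.93

n = ((1.645 + 1.126) / 0.93)²
n = (2.980)²
n ≈ 8.88
Round up to the next whole number: n = 9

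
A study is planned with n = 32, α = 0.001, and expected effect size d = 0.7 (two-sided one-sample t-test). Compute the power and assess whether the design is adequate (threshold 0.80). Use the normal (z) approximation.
Power ≈ 0.75; the study is underpowered (power < 0.80)

Power calculation (one-sample t-test, normal approximation):
z_β = d · √n - z_{α/2}
z_β = 0.7 · √32 - 3.291
z_β = 0.7 · 5.657 - 3.291
z_β = 0.669

Power = Φ(z_β) = Φ(0.669) ≈ 0.748

Effect size d = 0.7 is medium by Cohen's convention (0.2/0.5/0.8).

Threshold: power ≥ 0.80 is conventionally adequate.
Power ≈ 0.75 → the study is underpowered (power < 0.80).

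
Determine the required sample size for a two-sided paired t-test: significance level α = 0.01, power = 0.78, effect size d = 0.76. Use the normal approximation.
n = 20 pairs

Sample size formula (paired t-test, normal approximation):
n = ((z_{α/2} + z_β) / d)²

z_{α/2} = 2.576 (for α = 0.01, two-sided)
z_β = 0.772 (for power = 0.78)
d = 0.76

n = ((2.576 + 0.772) / 0.76)²
n = (4.405)²
n ≈ 19.40
Round up to the next whole number: n = 20 pairs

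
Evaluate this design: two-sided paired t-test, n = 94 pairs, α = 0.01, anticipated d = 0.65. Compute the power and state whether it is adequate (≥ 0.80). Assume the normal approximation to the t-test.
Power ≈ 1.00; the study is adequately powered (power ≥ 0.80)

Power calculation (paired t-test, normal approximation):
z_β = d · √n - z_{α/2}
z_β = 0.65 · √94 - 2.576
z_β = 0.65 · 9.695 - 2.576
z_β = 3.726

Power = Φ(z_β) = Φ(3.726) ≈ 1.000

Effect size d = 0.65 is medium by Cohen's convention (0.2/0.5/0.8).

Threshold: power ≥ 0.80 is conventionally adequate.
Power ≈ 1.00 → the study is adequately powered (power ≥ 0.80).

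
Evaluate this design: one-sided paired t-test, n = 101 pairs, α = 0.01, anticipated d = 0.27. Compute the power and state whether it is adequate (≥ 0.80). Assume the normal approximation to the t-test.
Power ≈ 0.65; the study is underpowered (power < 0.80)

Power calculation (paired t-test, normal approximation):
z_β = d · √n - z_α
z_β = 0.27 · √101 - 2.326
z_β = 0.27 · 10.050 - 2.326
z_β = 0.387

Power = Φ(z_β) = Φ(0.387) ≈ 0.651

Effect size d = 0.27 is small by Cohen's convention (0.2/0.5/0.8).

Threshold: power ≥ 0.80 is conventionally adequate.
Power ≈ 0.65 → the study is underpowered (power < 0.80).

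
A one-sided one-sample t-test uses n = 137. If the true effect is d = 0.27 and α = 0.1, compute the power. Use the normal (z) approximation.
Power ≈ 0.97

Power calculation (one-sample t-test, normal approximation):
z_β = d · √n - z_α
z_β = 0.27 · √137 - 1.282
z_β = 0.27 · 11.705 - 1.282
z_β = 1.879

Power = Φ(z_β) = Φ(1.879) ≈ 0.970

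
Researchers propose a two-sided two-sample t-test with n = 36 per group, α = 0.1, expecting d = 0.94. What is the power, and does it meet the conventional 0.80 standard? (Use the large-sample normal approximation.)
Power ≈ 0.99; the study is adequately powered (power ≥ 0.80)

Power calculation (two-sample t-test, normal approximation):
z_β = d · √(n/2) - z_{α/2}
z_β = 0.94 · √(36/2) - 1.645
z_β = 0.94 · 4.243 - 1.645
z_β = 2.343

Power = Φ(z_β) = Φ(2.343) ≈ 0.990

Effect size d = 0.94 is large by Cohen's convention (0.2/0.5/0.8).

Threshold: power ≥ 0.80 is conventionally adequate.
Power ≈ 0.99 → the study is adequately powered (power ≥ 0.80).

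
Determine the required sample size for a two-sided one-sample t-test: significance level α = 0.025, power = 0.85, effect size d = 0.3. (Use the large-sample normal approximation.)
n = 120

Sample size formula (one-sample t-test, normal approximation):
n = ((z_{α/2} + z_β) / d)²

z_{α/2} = 2.241 (for α = 0.025, two-sided)
z_β = 1.036 (for power = 0.85)
d = 0.3

n = ((2.241 + 1.036) / 0.3)²
n = (10.923)²
n ≈ 119.31
Round up to the next whole number: n = 120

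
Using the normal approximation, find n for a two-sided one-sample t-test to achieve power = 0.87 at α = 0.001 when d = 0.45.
n = 97

Sample size formula (one-sample t-test, normal approximation):
n = ((z_{α/2} + z_β) / d)²

z_{α/2} = 3.291 (for α = 0.001, two-sided)
z_β = 1.126 (for power = 0.87)
d = 0.45

n = ((3.291 + 1.126) / 0.45)²
n = (9.816)²
n ≈ 96.35
Round up to the next whole number: n = 97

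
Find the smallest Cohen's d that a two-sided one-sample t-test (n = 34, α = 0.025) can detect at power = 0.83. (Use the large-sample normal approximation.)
d ≈ 0.55

Minimum detectable effect (one-sample t-test, normal approximation):
d = (z_{α/2} + z_β) / √n
d = (2.241 + 0.954) / √34
d = 3.196 / 5.831
d ≈ 0.55

By Cohen's convention (0.2 small / 0.5 medium / 0.8 large): medium effect.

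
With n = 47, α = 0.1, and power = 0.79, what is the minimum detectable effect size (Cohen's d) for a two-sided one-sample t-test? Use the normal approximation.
d ≈ 0.36

Minimum detectable effect (one-sample t-test, normal approximation):
d = (z_{α/2} + z_β) / √n
d = (1.645 + 0.806) / √47
d = 2.451 / 6.856
d ≈ 0.36

By Cohen's convention (0.2 small / 0.5 medium / 0.8 large): small effect.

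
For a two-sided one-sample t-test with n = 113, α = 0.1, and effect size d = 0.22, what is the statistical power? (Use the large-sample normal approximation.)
Power ≈ 0.76

Power calculation (one-sample t-test, normal approximation):
z_β = d · √n - z_{α/2}
z_β = 0.22 · √113 - 1.645
z_β = 0.22 · 10.630 - 1.645
z_β = 0.694

Power = Φ(z_β) = Φ(0.694) ≈ 0.756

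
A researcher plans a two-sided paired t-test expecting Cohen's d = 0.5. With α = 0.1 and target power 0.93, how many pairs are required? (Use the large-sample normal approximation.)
n = 39 pairs

Sample size formula (paired t-test, normal approximation):
n = ((z_{α/2} + z_β) / d)²

z_{α/2} = 1.645 (for α = 0.1, two-sided)
z_β = 1.476 (for power = 0.93)
d = 0.5

n = ((1.645 + 1.476) / 0.5)²
n = (6.242)²
n ≈ 38.96
Round up to the next whole number: n = 39 pairs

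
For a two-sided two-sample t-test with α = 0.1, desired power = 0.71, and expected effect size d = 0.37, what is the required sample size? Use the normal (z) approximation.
n = 71 per group

Sample size formula (two-sample t-test, normal approximation):
n = 2 · ((z_{α/2} + z_β) / d)²

z_{α/2} = 1.645 (for α = 0.1, two-sided)
z_β = 0.553 (for power = 0.71)
d = 0.37

n = 2 · ((1.645 + 0.553) / 0.37)²
n = 2 · (5.941)²
n ≈ 70.59
Round up to the next whole number: n = 71 per group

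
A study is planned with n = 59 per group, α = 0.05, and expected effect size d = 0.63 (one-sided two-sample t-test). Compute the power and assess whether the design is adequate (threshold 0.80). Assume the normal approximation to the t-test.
Power ≈ 0.96; the study is adequately powered (power ≥ 0.80)

Power calculation (two-sample t-test, normal approximation):
z_β = d · √(n/2) - z_α
z_β = 0.63 · √(59/2) - 1.645
z_β = 0.63 · 5.431 - 1.645
z_β = 1.777

Power = Φ(z_β) = Φ(1.777) ≈ 0.962

Effect size d = 0.63 is medium by Cohen's convention (0.2/0.5/0.8).

Threshold: power ≥ 0.80 is conventionally adequate.
Power ≈ 0.96 → the study is adequately powered (power ≥ 0.80).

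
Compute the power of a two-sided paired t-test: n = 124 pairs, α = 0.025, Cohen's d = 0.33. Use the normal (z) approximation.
Power ≈ 0.92

Power calculation (paired t-test, normal approximation):
z_β = d · √n - z_{α/2}
z_β = 0.33 · √124 - 2.241
z_β = 0.33 · 11.136 - 2.241
z_β = 1.433

Power = Φ(z_β) = Φ(1.433) ≈ 0.924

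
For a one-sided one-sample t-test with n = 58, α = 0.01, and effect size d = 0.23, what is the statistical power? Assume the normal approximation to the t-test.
Power ≈ 0.28

Power calculation (one-sample t-test, normal approximation):
z_β = d · √n - z_α
z_β = 0.23 · √58 - 2.326
z_β = 0.23 · 7.616 - 2.326
z_β = -0.575

Power = Φ(z_β) = Φ(-0.575) ≈ 0.283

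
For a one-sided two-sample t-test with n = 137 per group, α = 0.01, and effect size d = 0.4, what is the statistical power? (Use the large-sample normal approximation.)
Power ≈ 0.84

Power calculation (two-sample t-test, normal approximation):
z_β = d · √(n/2) - z_α
z_β = 0.4 · √(137/2) - 2.326
z_β = 0.4 · 8.276 - 2.326
z_β = 0.984

Power = Φ(z_β) = Φ(0.984) ≈ 0.838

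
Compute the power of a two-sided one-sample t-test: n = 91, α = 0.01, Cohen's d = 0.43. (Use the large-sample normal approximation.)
Power ≈ 0.94

Power calculation (one-sample t-test, normal approximation):
z_β = d · √n - z_{α/2}
z_β = 0.43 · √91 - 2.576
z_β = 0.43 · 9.539 - 2.576
z_β = 1.526

Power = Φ(z_β) = Φ(1.526) ≈ 0.937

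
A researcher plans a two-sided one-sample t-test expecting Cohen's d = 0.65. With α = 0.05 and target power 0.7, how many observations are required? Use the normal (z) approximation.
n = 15

Sample size formula (one-sample t-test, normal approximation):
n = ((z_{α/2} + z_β) / d)²

z_{α/2} = 1.960 (for α = 0.05, two-sided)
z_β = 0.524 (for power = 0.7)
d = 0.65

n = ((1.960 + 0.524) / 0.65)²
n = (3.822)²
n ≈ 14.61
Round up to the next whole number: n = 15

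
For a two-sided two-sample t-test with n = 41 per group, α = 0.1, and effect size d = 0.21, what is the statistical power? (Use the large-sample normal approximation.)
Power ≈ 0.24

Power calculation (two-sample t-test, normal approximation):
z_β = d · √(n/2) - z_{α/2}
z_β = 0.21 · √(41/2) - 1.645
z_β = 0.21 · 4.528 - 1.645
z_β = -0.694

Power = Φ(z_β) = Φ(-0.694) ≈ 0.244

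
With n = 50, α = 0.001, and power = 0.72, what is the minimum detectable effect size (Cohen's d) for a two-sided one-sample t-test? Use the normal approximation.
d ≈ 0.55

Minimum detectable effect (one-sample t-test, normal approximation):
d = (z_{α/2} + z_β) / √n
d = (3.291 + 0.583) / √50
d = 3.873 / 7.071
d ≈ 0.55

By Cohen's convention (0.2 small / 0.5 medium / 0.8 large): medium effect.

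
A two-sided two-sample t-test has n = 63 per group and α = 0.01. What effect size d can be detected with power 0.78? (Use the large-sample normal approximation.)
d ≈ 0.60

Minimum detectable effect (two-sample t-test, normal approximation):
d = (z_{α/2} + z_β) / √(n/2)
d = (2.576 + 0.772) / √(63/2)
d = 3.348 / 5.612
d ≈ 0.60

By Cohen's convention (0.2 small / 0.5 medium / 0.8 large): medium effect.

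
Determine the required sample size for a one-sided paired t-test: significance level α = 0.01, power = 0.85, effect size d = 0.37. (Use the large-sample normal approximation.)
n = 83 pairs

Sample size formula (paired t-test, normal approximation):
n = ((z_α + z_β) / d)²

z_α = 2.326 (for α = 0.01, one-sided)
z_β = 1.036 (for power = 0.85)
d = 0.37

n = ((2.326 + 1.036) / 0.37)²
n = (9.086)²
n ≈ 82.56
Round up to the next whole number: n = 83 pairs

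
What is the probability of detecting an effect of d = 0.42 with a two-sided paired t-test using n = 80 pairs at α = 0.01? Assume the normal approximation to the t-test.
Power ≈ 0.88

Power calculation (paired t-test, normal approximation):
z_β = d · √n - z_{α/2}
z_β = 0.42 · √80 - 2.576
z_β = 0.42 · 8.944 - 2.576
z_β = 1.181

Power = Φ(z_β) = Φ(1.181) ≈ 0.881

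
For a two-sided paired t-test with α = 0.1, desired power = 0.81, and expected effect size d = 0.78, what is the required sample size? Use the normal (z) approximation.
n = 11 pairs

Sample size formula (paired t-test, normal approximation):
n = ((z_{α/2} + z_β) / d)²

z_{α/2} = 1.645 (for α = 0.1, two-sided)
z_β = 0.878 (for power = 0.81)
d = 0.78

n = ((1.645 + 0.878) / 0.78)²
n = (3.235)²
n ≈ 10.47
Round up to the next whole number: n = 11 pairs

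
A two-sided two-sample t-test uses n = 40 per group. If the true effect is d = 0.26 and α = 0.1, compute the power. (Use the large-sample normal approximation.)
Power ≈ 0.31

Power calculation (two-sample t-test, normal approximation):
z_β = d · √(n/2) - z_{α/2}
z_β = 0.26 · √(40/2) - 1.645
z_β = 0.26 · 4.472 - 1.645
z_β = -0.482

Power = Φ(z_β) = Φ(-0.482) ≈ 0.315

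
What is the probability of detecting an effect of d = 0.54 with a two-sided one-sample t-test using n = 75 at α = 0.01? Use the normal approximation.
Power ≈ 0.98

Power calculation (one-sample t-test, normal approximation):
z_β = d · √n - z_{α/2}
z_β = 0.54 · √75 - 2.576
z_β = 0.54 · 8.660 - 2.576
z_β = 2.101

Power = Φ(z_β) = Φ(2.101) ≈ 0.982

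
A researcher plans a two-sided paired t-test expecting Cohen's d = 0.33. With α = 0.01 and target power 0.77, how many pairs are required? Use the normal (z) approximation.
n = 101 pairs

Sample size formula (paired t-test, normal approximation):
n = ((z_{α/2} + z_β) / d)²

z_{α/2} = 2.576 (for α = 0.01, two-sided)
z_β = 0.739 (for power = 0.77)
d = 0.33

n = ((2.576 + 0.739) / 0.33)²
n = (10.045)²
n ≈ 100.90
Round up to the next whole number: n = 101 pairs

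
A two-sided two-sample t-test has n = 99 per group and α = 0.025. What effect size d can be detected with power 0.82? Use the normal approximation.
d ≈ 0.45

Minimum detectable effect (two-sample t-test, normal approximation):
d = (z_{α/2} + z_β) / √(n/2)
d = (2.241 + 0.915) / √(99/2)
d = 3.157 / 7.036
d ≈ 0.45

By Cohen's convention (0.2 small / 0.5 medium / 0.8 large): small effect.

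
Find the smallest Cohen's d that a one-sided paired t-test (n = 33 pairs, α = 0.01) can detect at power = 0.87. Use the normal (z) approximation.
d ≈ 0.60

Minimum detectable effect (paired t-test, normal approximation):
d = (z_α + z_β) / √n
d = (2.326 + 1.126) / √33
d = 3.453 / 5.745
d ≈ 0.60

By Cohen's convention (0.2 small / 0.5 medium / 0.8 large): medium effect.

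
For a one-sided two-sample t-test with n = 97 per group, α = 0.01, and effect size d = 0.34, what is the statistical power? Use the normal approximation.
Power ≈ 0.52

Power calculation (two-sample t-test, normal approximation):
z_β = d · √(n/2) - z_α
z_β = 0.34 · √(97/2) - 2.326
z_β = 0.34 · 6.964 - 2.326
z_β = 0.041

Power = Φ(z_β) = Φ(0.041) ≈ 0.517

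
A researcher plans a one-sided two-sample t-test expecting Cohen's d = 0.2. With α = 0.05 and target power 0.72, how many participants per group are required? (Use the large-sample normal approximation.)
n = 249 per group

Sample size formula (two-sample t-test, normal approximation):
n = 2 · ((z_α + z_β) / d)²

z_α = 1.645 (for α = 0.05, one-sided)
z_β = 0.583 (for power = 0.72)
d = 0.2

n = 2 · ((1.645 + 0.583) / 0.2)²
n = 2 · (11.140)²
n ≈ 248.20
Round up to the next whole number: n = 249 per group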